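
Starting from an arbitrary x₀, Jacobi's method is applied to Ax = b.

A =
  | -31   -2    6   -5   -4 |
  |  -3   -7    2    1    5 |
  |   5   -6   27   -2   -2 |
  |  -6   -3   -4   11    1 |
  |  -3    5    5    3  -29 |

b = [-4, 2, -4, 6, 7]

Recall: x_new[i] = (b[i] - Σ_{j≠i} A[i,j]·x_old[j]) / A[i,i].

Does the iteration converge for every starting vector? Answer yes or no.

yes

Split A = D + L + U, D = diag(-31, -7, 27, 11, -29).
Jacobi: T = -D⁻¹(L+U), T[0,1] = -(-2)/(-31) = -0.0645; T[0,0] = 0.
  T[0,:] = [+0.0000 -0.0645 +0.1935 -0.1613 -0.1290]
  T[1,:] = [-0.4286 +0.0000 +0.2857 +0.1429 +0.7143]
  T[2,:] = [-0.1852 +0.2222 +0.0000 +0.0741 +0.0741]
  T[3,:] = [+0.5455 +0.2727 +0.3636 +0.0000 -0.0909]
  T[4,:] = [-0.1034 +0.1724 +0.1724 +0.1034 +0.0000]
eigenvalue magnitudes: 0.6485, 0.3397, 0.3397, 0.3162, 0.1903.
ρ = 0.6485; 0.6485 < 1 ⇒ converges.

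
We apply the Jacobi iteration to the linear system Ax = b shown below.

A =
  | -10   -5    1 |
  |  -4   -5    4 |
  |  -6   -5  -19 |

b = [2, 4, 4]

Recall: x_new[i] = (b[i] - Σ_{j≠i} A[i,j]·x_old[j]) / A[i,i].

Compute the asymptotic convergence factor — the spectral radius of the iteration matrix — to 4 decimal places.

0.6269

Write A = D+L+U with D = diag(-10, -5, -19).
Jacobi T = -D⁻¹(L+U): T[0,1] = -(-5)/(-10) = -0.5000; T[0,0] = 0.
  T[0,:] = [+0.0000, -0.5000, +0.1000]
  T[1,:] = [-0.8000, +0.0000, +0.8000]
  T[2,:] = [-0.3158, -0.2632, +0.0000]
|eigenvalues of T|: 0.6269, 0.4849, 0.4849.
ρ(T) = max|λ| = 0.6269; 0.6269 < 1, so it converges for any x₀.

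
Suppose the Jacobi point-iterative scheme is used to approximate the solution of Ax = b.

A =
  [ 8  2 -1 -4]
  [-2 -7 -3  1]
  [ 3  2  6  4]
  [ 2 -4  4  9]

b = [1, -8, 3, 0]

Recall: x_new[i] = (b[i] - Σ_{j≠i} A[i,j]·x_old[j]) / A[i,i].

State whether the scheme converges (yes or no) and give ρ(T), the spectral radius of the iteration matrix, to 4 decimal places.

yes, ρ = 0.8273

Diagonal D = diag(8, -7, 6, 9); L, U strict lower/upper.
T_J = -D⁻¹(L+U): T[3,0] = -(2)/(9) = -0.2222; T[3,3] = 0.
  T[0,:] = [+0.0000, -0.2500, +0.1250, +0.5000]
  T[1,:] = [-0.2857, +0.0000, -0.4286, +0.1429]
  T[2,:] = [-0.5000, -0.3333, +0.0000, -0.6667]
  T[3,:] = [-0.2222, +0.4444, -0.4444, +0.0000]
|roots of det(T-λI)|: 0.8273, 0.4690, 0.3405, 0.3405.
spectral radius ρ = 0.8273; 0.8273 < 1 ⇒ converges.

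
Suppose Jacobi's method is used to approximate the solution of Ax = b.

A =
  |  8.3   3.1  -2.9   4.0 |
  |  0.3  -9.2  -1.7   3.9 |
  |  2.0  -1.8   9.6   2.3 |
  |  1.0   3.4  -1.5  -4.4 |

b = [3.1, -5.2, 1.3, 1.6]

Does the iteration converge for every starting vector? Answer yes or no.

Diagonal D = diag(8.3, -9.2, 9.6, -4.4); L, U strict lower/upper.
Jacobi T = -D⁻¹(L+U): T[1,2] = -(-1.7)/(-9.2) = -0.1848; T[1,1] = 0.
  T[0,:] = [+0.0000  -0.3735  +0.3494  -0.4819]
  T[1,:] = [+0.0326  +0.0000  -0.1848  +0.4239]
  T[2,:] = [-0.2083  +0.1875  +0.0000  -0.2396]
  T[3,:] = [+0.2273  +0.7727  -0.3409  +0.0000]
moduli |λ_i(T)| = 0.5925, 0.4338, 0.4338, 0.0277.
spectral radius ρ = 0.5925; 0.5925 < 1, so it converges for any x₀.

yes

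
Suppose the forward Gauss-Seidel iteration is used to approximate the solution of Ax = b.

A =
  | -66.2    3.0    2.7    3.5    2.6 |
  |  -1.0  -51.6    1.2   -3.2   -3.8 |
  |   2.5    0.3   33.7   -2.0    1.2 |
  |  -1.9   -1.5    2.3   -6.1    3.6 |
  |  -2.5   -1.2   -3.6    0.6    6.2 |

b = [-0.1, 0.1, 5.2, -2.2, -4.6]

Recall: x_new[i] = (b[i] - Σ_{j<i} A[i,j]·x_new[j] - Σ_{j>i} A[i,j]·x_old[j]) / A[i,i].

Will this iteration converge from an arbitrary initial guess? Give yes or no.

A = D + L + U where D = diag(-66.2, -51.6, 33.7, -6.1, 6.2).
Gauss-Seidel: T = -(D+L)⁻¹U, row 0 first, T[0,4] = -(2.6)/(-66.2) = +0.0393; later rows by forward substitution.
  T[0,:] = [+0.0000  +0.0453  +0.0408  +0.0529  +0.0393]
  T[1,:] = [+0.0000  -0.0009  +0.0225  -0.0630  -0.0744]
  T[2,:] = [+0.0000  -0.0034  -0.0032  +0.0560  -0.0379]
  T[3,:] = [+0.0000  -0.0152  -0.0194  +0.0201  +0.5820]
  T[4,:] = [+0.0000  +0.0176  +0.0208  +0.0397  -0.0769]
|roots of det(T-λI)|: 0.1800, 0.1291, 0.0253, 0.0253, 0.0000.
spectral radius ρ = 0.1800; 0.1800 < 1: convergent.

yes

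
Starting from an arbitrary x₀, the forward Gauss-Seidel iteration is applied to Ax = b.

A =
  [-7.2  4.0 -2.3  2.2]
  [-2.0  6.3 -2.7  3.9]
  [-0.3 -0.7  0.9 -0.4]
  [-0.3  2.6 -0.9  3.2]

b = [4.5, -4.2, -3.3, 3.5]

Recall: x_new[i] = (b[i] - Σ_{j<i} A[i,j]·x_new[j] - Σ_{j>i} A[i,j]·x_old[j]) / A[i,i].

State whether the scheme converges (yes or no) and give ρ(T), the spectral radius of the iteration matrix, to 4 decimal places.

Diagonal D = diag(-7.2, 6.3, 0.9, 3.2); L, U strict lower/upper.
Gauss-Seidel: T = -(D+L)⁻¹U, row 0 first, T[0,2] = -(-2.3)/(-7.2) = -0.3194; later rows by forward substitution.
  T[0,:] = [+0.0000  +0.5556  -0.3194  +0.3056]
  T[1,:] = [+0.0000  +0.1764  +0.3272  -0.5220]
  T[2,:] = [+0.0000  +0.3224  +0.1480  +0.1403]
  T[3,:] = [+0.0000  -0.0006  -0.2541  +0.4923]
eigenvalue magnitudes: 0.6651, 0.1221, 0.1221, 0.0000.
ρ(T) = max|λ| = 0.6651; 0.6651 < 1 ⇒ converges.

yes, ρ = 0.6651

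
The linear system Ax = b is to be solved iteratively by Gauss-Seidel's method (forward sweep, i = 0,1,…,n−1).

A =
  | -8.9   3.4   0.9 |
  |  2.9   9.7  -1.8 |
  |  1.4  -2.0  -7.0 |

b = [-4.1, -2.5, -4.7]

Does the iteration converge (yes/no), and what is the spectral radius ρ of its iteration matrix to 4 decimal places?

Split A = D + L + U, D = diag(-8.9, 9.7, -7).
GS T = -(D+L)⁻¹U: row 0 first, T[0,2] = -(0.9)/(-8.9) = +0.1011; later rows by forward substitution.
  T[0,:] = [+0.0000 +0.3820 +0.1011]
  T[1,:] = [+0.0000 -0.1142 +0.1553]
  T[2,:] = [+0.0000 +0.1090 -0.0242]
moduli |λ_i(T)| = 0.2069, 0.0685, 0.0000.
ρ = 0.2069; 0.2069 < 1: convergent.

yes, ρ = 0.2069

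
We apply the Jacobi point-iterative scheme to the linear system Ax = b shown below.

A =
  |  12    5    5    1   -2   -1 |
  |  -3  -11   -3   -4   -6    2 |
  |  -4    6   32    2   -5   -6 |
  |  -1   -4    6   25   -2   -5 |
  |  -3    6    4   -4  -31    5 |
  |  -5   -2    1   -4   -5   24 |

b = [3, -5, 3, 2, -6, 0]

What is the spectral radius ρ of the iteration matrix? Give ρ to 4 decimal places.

0.5024

Let D = diag(12, -11, 32, 25, -31, 24); L, U the strict triangles.
Jacobi T = -D⁻¹(L+U): T[1,5] = -(2)/(-11) = +0.1818; T[1,1] = 0.
  T[0,:] = [+0.0000, -0.4167, -0.4167, -0.0833, +0.1667, +0.0833]
  T[1,:] = [-0.2727, +0.0000, -0.2727, -0.3636, -0.5455, +0.1818]
  T[2,:] = [+0.1250, -0.1875, +0.0000, -0.0625, +0.1562, +0.1875]
  T[3,:] = [+0.0400, +0.1600, -0.2400, +0.0000, +0.0800, +0.2000]
  T[4,:] = [-0.0968, +0.1935, +0.1290, -0.1290, +0.0000, +0.1613]
  T[5,:] = [+0.2083, +0.0833, -0.0417, +0.1667, +0.2083, +0.0000]
eigenvalue magnitudes: 0.5024, 0.2836, 0.2836, 0.2154, 0.2154, 0.1198.
ρ = 0.5024; 0.5024 < 1: convergent.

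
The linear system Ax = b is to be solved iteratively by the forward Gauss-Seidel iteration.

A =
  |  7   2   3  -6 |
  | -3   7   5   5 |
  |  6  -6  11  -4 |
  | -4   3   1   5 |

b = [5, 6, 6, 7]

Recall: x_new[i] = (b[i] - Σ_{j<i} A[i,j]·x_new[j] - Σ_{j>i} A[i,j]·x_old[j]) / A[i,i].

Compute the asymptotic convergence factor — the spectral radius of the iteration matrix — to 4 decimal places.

Split A = D + L + U, D = diag(7, 7, 11, 5).
Gauss-Seidel: T = -(D+L)⁻¹U, row 0 first, T[0,3] = -(-6)/(7) = +0.8571; later rows by forward substitution.
  T[0,:] = [+0.0000, -0.2857, -0.4286, +0.8571]
  T[1,:] = [+0.0000, -0.1224, -0.8980, -0.3469]
  T[2,:] = [+0.0000, +0.0891, -0.2560, -0.2931]
  T[3,:] = [+0.0000, -0.1729, +0.2471, +0.9525]
moduli |λ_i(T)| = 0.9071, 0.2558, 0.2558, 0.0000.
ρ(T) = max|λ| = 0.9071; 0.9071 < 1, so it converges for any x₀.

0.9071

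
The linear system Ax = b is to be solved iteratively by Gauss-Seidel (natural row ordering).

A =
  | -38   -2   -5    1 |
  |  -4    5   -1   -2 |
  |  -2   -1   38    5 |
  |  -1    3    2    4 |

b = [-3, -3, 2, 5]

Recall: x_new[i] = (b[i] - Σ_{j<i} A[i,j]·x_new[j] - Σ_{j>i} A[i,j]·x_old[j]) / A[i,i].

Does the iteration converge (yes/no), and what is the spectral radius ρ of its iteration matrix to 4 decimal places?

Diagonal D = diag(-38, 5, 38, 4); L, U strict lower/upper.
T_GS = -(D+L)⁻¹U: row 0 first, T[0,3] = -(1)/(-38) = +0.0263; later rows by forward substitution.
  T[0,:] = [+0.0000, -0.0526, -0.1316, +0.0263]
  T[1,:] = [+0.0000, -0.0421, +0.0947, +0.4211]
  T[2,:] = [+0.0000, -0.0039, -0.0044, -0.1191]
  T[3,:] = [+0.0000, +0.0204, -0.1017, -0.2497]
|roots of det(T-λI)|: 0.3195, 0.0466, 0.0233, 0.0000.
spectral radius ρ = 0.3195; 0.3195 < 1 ⇒ converges.

yes, ρ = 0.3195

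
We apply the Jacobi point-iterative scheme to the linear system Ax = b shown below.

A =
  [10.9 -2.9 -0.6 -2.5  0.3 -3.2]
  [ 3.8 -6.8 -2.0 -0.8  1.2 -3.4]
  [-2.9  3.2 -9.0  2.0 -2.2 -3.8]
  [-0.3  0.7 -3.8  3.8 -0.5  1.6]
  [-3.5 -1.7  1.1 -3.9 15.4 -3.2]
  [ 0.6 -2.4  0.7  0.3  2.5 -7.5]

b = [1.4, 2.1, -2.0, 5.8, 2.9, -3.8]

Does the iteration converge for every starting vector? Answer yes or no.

Split A = D + L + U, D = diag(10.9, -6.8, -9, 3.8, 15.4, -7.5).
Jacobi T = -D⁻¹(L+U): T[0,1] = -(-2.9)/(10.9) = +0.2661; T[0,0] = 0.
  T[0,:] = [+0.0000 +0.2661 +0.0550 +0.2294 -0.0275 +0.2936]
  T[1,:] = [+0.5588 +0.0000 -0.2941 -0.1176 +0.1765 -0.5000]
  T[2,:] = [-0.3222 +0.3556 +0.0000 +0.2222 -0.2444 -0.4222]
  T[3,:] = [+0.0789 -0.1842 +1.0000 +0.0000 +0.1316 -0.4211]
  T[4,:] = [+0.2273 +0.1104 -0.0714 +0.2532 +0.0000 +0.2078]
  T[5,:] = [+0.0800 -0.3200 +0.0933 +0.0400 +0.3333 +0.0000]
eigenvalue magnitudes: 0.9047, 0.6628, 0.6628, 0.4462, 0.2491, 0.2491.
ρ(T) = max|λ| = 0.9047; 0.9047 < 1, so it converges for any x₀.

yes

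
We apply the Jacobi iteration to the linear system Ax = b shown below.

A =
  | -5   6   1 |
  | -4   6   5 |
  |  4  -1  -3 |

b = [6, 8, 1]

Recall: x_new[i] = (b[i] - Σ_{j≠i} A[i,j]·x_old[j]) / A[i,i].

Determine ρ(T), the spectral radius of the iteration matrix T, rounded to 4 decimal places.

Split A = D + L + U, D = diag(-5, 6, -3).
Jacobi: T = -D⁻¹(L+U), T[2,0] = -(4)/(-3) = +1.3333; T[2,2] = 0.
  T[0,:] = [+0.0000 +1.2000 +0.2000]
  T[1,:] = [+0.6667 +0.0000 -0.8333]
  T[2,:] = [+1.3333 -0.3333 +0.0000]
|roots of det(T-λI)|: 1.5036, 0.9573, 0.9573.
ρ(T) = max|λ| = 1.5036; 1.5036 > 1: divergent.

1.5036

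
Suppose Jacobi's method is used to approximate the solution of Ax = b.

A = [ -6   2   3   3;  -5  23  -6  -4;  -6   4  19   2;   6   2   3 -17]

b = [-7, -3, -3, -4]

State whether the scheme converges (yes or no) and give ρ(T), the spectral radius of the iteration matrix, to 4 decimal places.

yes, ρ = 0.6434

Diagonal D = diag(-6, 23, 19, -17); L, U strict lower/upper.
Jacobi: T = -D⁻¹(L+U), T[3,2] = -(3)/(-17) = +0.1765; T[3,3] = 0.
  T[0,:] = [+0.0000 +0.3333 +0.5000 +0.5000]
  T[1,:] = [+0.2174 +0.0000 +0.2609 +0.1739]
  T[2,:] = [+0.3158 -0.2105 +0.0000 -0.1053]
  T[3,:] = [+0.3529 +0.1176 +0.1765 +0.0000]
eigenvalue magnitudes: 0.6434, 0.5355, 0.0777, 0.0302.
ρ(T) = max|λ| = 0.6434; 0.6434 < 1, so it converges for any x₀.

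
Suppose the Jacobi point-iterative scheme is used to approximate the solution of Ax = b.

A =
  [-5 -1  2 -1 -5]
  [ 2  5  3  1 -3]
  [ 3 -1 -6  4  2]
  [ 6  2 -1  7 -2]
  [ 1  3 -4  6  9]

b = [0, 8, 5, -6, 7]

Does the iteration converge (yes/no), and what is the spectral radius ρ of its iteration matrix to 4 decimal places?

Write A = D+L+U with D = diag(-5, 5, -6, 7, 9).
Jacobi: T = -D⁻¹(L+U), T[1,2] = -(3)/(5) = -0.6000; T[1,1] = 0.
  T[0,:] = [+0.0000 -0.2000 +0.4000 -0.2000 -1.0000]
  T[1,:] = [-0.4000 +0.0000 -0.6000 -0.2000 +0.6000]
  T[2,:] = [+0.5000 -0.1667 +0.0000 +0.6667 +0.3333]
  T[3,:] = [-0.8571 -0.2857 +0.1429 +0.0000 +0.2857]
  T[4,:] = [-0.1111 -0.3333 +0.4444 -0.6667 +0.0000]
eigenvalue magnitudes: 1.1488, 0.8425, 0.8425, 0.6889, 0.3466.
spectral radius ρ = 1.1488; 1.1488 > 1, so it fails to converge.

no, ρ = 1.1488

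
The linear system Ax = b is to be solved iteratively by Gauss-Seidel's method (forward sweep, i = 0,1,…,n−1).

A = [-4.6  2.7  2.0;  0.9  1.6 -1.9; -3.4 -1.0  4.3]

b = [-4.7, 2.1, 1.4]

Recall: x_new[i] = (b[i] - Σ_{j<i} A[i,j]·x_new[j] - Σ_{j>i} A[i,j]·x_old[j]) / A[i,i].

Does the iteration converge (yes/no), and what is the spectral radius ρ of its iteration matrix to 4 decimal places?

yes, ρ = 0.8679

Let D = diag(-4.6, 1.6, 4.3); L, U the strict triangles.
Gauss-Seidel: T = -(D+L)⁻¹U, row 0 first, T[0,1] = -(2.7)/(-4.6) = +0.5870; later rows by forward substitution.
  T[0,:] = [+0.0000  +0.5870  +0.4348]
  T[1,:] = [+0.0000  -0.3302  +0.9429]
  T[2,:] = [+0.0000  +0.3873  +0.5631]
|eigenvalues of T|: 0.8679, 0.6350, 0.0000.
spectral radius ρ = 0.8679; 0.8679 < 1, so it converges for any x₀.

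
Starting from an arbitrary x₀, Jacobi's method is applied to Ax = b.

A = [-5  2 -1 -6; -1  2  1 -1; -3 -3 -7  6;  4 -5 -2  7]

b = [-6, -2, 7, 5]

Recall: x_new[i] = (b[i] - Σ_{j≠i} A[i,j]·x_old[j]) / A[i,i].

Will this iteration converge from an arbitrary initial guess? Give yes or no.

Let D = diag(-5, 2, -7, 7); L, U the strict triangles.
Jacobi T = -D⁻¹(L+U): T[3,0] = -(4)/(7) = -0.5714; T[3,3] = 0.
  T[0,:] = [+0.0000  +0.4000  -0.2000  -1.2000]
  T[1,:] = [+0.5000  +0.0000  -0.5000  +0.5000]
  T[2,:] = [-0.4286  -0.4286  +0.0000  +0.8571]
  T[3,:] = [-0.5714  +0.7143  +0.2857  +0.0000]
|roots of det(T-λI)|: 1.4117, 0.8749, 0.8749, 0.3230.
spectral radius ρ = 1.4117; 1.4117 > 1: divergent.

no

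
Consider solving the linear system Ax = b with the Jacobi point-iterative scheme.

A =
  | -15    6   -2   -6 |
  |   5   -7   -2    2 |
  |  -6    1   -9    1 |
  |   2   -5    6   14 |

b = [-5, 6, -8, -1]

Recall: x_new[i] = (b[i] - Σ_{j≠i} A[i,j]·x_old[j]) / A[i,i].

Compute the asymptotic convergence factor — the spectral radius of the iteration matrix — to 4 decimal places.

Let D = diag(-15, -7, -9, 14); L, U the strict triangles.
T_J = -D⁻¹(L+U): T[2,3] = -(1)/(-9) = +0.1111; T[2,2] = 0.
  T[0,:] = [+0.0000  +0.4000  -0.1333  -0.4000]
  T[1,:] = [+0.7143  +0.0000  -0.2857  +0.2857]
  T[2,:] = [-0.6667  +0.1111  +0.0000  +0.1111]
  T[3,:] = [-0.1429  +0.3571  -0.4286  +0.0000]
|eigenvalues of T|: 0.8444, 0.3107, 0.3107, 0.2949.
spectral radius ρ = 0.8444; 0.8444 < 1 ⇒ converges.

0.8444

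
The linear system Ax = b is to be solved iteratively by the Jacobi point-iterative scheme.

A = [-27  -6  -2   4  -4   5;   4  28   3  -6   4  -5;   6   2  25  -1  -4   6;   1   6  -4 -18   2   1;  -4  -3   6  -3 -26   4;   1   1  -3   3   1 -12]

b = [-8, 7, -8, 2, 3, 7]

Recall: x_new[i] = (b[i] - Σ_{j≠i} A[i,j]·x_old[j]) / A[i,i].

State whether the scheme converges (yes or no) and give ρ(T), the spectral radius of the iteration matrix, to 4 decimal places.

Let D = diag(-27, 28, 25, -18, -26, -12); L, U the strict triangles.
Jacobi: T = -D⁻¹(L+U), T[5,0] = -(1)/(-12) = +0.0833; T[5,5] = 0.
  T[0,:] = [+0.0000, -0.2222, -0.0741, +0.1481, -0.1481, +0.1852]
  T[1,:] = [-0.1429, +0.0000, -0.1071, +0.2143, -0.1429, +0.1786]
  T[2,:] = [-0.2400, -0.0800, +0.0000, +0.0400, +0.1600, -0.2400]
  T[3,:] = [+0.0556, +0.3333, -0.2222, +0.0000, +0.1111, +0.0556]
  T[4,:] = [-0.1538, -0.1154, +0.2308, -0.1154, +0.0000, +0.1538]
  T[5,:] = [+0.0833, +0.0833, -0.2500, +0.2500, +0.0833, +0.0000]
eigenvalue magnitudes: 0.5444, 0.4177, 0.4177, 0.2060, 0.1314, 0.1074.
ρ(T) = max|λ| = 0.5444; 0.5444 < 1 ⇒ converges.

yes, ρ = 0.5444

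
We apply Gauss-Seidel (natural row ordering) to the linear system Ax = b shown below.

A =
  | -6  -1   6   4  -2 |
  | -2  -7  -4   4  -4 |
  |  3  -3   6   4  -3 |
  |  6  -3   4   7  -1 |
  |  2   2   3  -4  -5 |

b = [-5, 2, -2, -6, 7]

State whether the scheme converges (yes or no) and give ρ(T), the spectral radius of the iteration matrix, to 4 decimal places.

no, ρ = 1.2565

Diagonal D = diag(-6, -7, 6, 7, -5); L, U strict lower/upper.
T_GS = -(D+L)⁻¹U: row 0 first, T[0,2] = -(6)/(-6) = +1.0000; later rows by forward substitution.
  T[0,:] = [+0.0000 -0.1667 +1.0000 +0.6667 -0.3333]
  T[1,:] = [+0.0000 +0.0476 -0.8571 +0.3810 -0.4762]
  T[2,:] = [+0.0000 +0.1071 -0.9286 -0.8095 +0.4286]
  T[3,:] = [+0.0000 +0.1020 -0.6939 +0.0544 -0.0204]
  T[4,:] = [+0.0000 -0.0650 +0.0551 -0.1102 -0.0503]
|roots of det(T-λI)|: 1.2565, 0.6025, 0.2426, 0.0198, 0.0000.
ρ(T) = max|λ| = 1.2565; 1.2565 > 1: divergent.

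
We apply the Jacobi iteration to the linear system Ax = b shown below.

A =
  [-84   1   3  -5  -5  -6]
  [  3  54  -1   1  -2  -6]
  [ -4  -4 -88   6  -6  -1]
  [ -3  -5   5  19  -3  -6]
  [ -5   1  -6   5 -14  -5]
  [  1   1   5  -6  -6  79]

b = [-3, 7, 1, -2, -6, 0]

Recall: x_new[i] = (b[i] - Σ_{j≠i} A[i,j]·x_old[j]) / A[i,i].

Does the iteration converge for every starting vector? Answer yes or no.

yes

Let D = diag(-84, 54, -88, 19, -14, 79); L, U the strict triangles.
Jacobi: T = -D⁻¹(L+U), T[1,4] = -(-2)/(54) = +0.0370; T[1,1] = 0.
  T[0,:] = [+0.0000 +0.0119 +0.0357 -0.0595 -0.0595 -0.0714]
  T[1,:] = [-0.0556 +0.0000 +0.0185 -0.0185 +0.0370 +0.1111]
  T[2,:] = [-0.0455 -0.0455 +0.0000 +0.0682 -0.0682 -0.0114]
  T[3,:] = [+0.1579 +0.2632 -0.2632 +0.0000 +0.1579 +0.3158]
  T[4,:] = [-0.3571 +0.0714 -0.4286 +0.3571 +0.0000 -0.3571]
  T[5,:] = [-0.0127 -0.0127 -0.0633 +0.0759 +0.0759 +0.0000]
eigenvalue magnitudes: 0.3395, 0.1903, 0.1903, 0.0868, 0.0868, 0.0069.
spectral radius ρ = 0.3395; 0.3395 < 1, so it converges for any x₀.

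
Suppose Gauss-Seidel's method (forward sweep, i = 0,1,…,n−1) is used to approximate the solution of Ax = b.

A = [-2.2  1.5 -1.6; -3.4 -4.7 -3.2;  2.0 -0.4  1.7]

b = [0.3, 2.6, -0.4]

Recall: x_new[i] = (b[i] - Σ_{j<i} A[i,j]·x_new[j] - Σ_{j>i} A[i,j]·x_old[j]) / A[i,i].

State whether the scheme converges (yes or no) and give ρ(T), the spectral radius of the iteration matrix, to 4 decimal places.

Let D = diag(-2.2, -4.7, 1.7); L, U the strict triangles.
Gauss-Seidel: T = -(D+L)⁻¹U, row 0 first, T[0,2] = -(-1.6)/(-2.2) = -0.7273; later rows by forward substitution.
  T[0,:] = [+0.0000, +0.6818, -0.7273]
  T[1,:] = [+0.0000, -0.4932, -0.1547]
  T[2,:] = [+0.0000, -0.9182, +0.8192]
moduli |λ_i(T)| = 0.9198, 0.5938, 0.0000.
ρ = 0.9198; 0.9198 < 1: convergent.

yes, ρ = 0.9198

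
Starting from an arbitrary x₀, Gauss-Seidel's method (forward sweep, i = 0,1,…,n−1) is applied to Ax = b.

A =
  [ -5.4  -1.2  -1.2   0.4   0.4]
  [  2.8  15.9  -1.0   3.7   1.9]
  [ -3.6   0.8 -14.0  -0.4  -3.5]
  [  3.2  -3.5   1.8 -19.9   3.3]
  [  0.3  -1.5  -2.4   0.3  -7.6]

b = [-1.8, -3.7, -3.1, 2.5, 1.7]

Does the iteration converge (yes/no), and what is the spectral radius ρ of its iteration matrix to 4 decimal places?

Split A = D + L + U, D = diag(-5.4, 15.9, -14, -19.9, -7.6).
T_GS = -(D+L)⁻¹U: row 0 first, T[0,4] = -(0.4)/(-5.4) = +0.0741; later rows by forward substitution.
  T[0,:] = [+0.0000 -0.2222 -0.2222 +0.0741 +0.0741]
  T[1,:] = [+0.0000 +0.0391 +0.1020 -0.2457 -0.1325]
  T[2,:] = [+0.0000 +0.0594 +0.0630 -0.0617 -0.2766]
  T[3,:] = [+0.0000 -0.0372 -0.0480 +0.0496 +0.1760]
  T[4,:] = [+0.0000 -0.0367 -0.0507 +0.0729 +0.1234]
|roots of det(T-λI)|: 0.3477, 0.0344, 0.0344, 0.0064, 0.0000.
ρ(T) = max|λ| = 0.3477; 0.3477 < 1, so it converges for any x₀.

yes, ρ = 0.3477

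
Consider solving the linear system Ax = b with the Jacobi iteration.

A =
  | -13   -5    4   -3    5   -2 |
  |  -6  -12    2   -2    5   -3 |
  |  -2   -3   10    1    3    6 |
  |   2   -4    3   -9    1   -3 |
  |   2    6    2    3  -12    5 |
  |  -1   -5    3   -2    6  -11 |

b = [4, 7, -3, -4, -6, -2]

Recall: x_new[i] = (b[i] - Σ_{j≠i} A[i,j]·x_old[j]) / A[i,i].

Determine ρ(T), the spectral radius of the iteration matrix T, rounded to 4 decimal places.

Write A = D+L+U with D = diag(-13, -12, 10, -9, -12, -11).
T_J = -D⁻¹(L+U): T[4,2] = -(2)/(-12) = +0.1667; T[4,4] = 0.
  T[0,:] = [+0.0000, -0.3846, +0.3077, -0.2308, +0.3846, -0.1538]
  T[1,:] = [-0.5000, +0.0000, +0.1667, -0.1667, +0.4167, -0.2500]
  T[2,:] = [+0.2000, +0.3000, +0.0000, -0.1000, -0.3000, -0.6000]
  T[3,:] = [+0.2222, -0.4444, +0.3333, +0.0000, +0.1111, -0.3333]
  T[4,:] = [+0.1667, +0.5000, +0.1667, +0.2500, +0.0000, +0.4167]
  T[5,:] = [-0.0909, -0.4545, +0.2727, -0.1818, +0.5455, +0.0000]
moduli |λ_i(T)| = 1.2157, 0.4855, 0.4855, 0.3684, 0.3684, 0.0848.
spectral radius ρ = 1.2157; 1.2157 > 1: divergent.

1.2157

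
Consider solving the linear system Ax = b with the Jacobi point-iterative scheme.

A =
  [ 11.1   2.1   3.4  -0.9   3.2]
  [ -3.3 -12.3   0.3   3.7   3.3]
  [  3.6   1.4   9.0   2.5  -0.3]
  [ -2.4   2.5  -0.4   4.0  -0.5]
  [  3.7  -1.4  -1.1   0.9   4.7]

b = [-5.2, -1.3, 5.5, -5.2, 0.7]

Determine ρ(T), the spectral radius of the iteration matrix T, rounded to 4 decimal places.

0.8300

Write A = D+L+U with D = diag(11.1, -12.3, 9, 4, 4.7).
Jacobi T = -D⁻¹(L+U): T[0,2] = -(3.4)/(11.1) = -0.3063; T[0,0] = 0.
  T[0,:] = [+0.0000  -0.1892  -0.3063  +0.0811  -0.2883]
  T[1,:] = [-0.2683  +0.0000  +0.0244  +0.3008  +0.2683]
  T[2,:] = [-0.4000  -0.1556  +0.0000  -0.2778  +0.0333]
  T[3,:] = [+0.6000  -0.6250  +0.1000  +0.0000  +0.1250]
  T[4,:] = [-0.7872  +0.2979  +0.2340  -0.1915  +0.0000]
|roots of det(T-λI)|: 0.8300, 0.5195, 0.4610, 0.4610, 0.2008.
ρ(T) = max|λ| = 0.8300; 0.8300 < 1: convergent.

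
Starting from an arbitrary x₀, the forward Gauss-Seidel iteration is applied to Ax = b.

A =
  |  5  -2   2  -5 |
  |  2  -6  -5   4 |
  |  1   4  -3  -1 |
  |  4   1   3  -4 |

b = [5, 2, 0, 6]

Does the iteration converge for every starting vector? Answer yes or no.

no

Let D = diag(5, -6, -3, -4); L, U the strict triangles.
GS T = -(D+L)⁻¹U: row 0 first, T[0,3] = -(-5)/(5) = +1.0000; later rows by forward substitution.
  T[0,:] = [+0.0000, +0.4000, -0.4000, +1.0000]
  T[1,:] = [+0.0000, +0.1333, -0.9667, +1.0000]
  T[2,:] = [+0.0000, +0.3111, -1.4222, +1.3333]
  T[3,:] = [+0.0000, +0.6667, -1.7083, +2.2500]
eigenvalue magnitudes: 1.6948, 0.6295, 0.1042, 0.0000.
spectral radius ρ = 1.6948; 1.6948 > 1: divergent.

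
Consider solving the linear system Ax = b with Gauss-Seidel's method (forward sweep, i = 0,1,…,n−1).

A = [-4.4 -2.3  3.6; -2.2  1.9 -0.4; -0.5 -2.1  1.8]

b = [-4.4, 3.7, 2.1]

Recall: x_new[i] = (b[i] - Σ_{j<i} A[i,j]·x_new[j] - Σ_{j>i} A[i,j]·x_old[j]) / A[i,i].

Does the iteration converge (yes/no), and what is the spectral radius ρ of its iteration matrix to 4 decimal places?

yes, ρ = 0.9404

Diagonal D = diag(-4.4, 1.9, 1.8); L, U strict lower/upper.
Gauss-Seidel: T = -(D+L)⁻¹U, row 0 first, T[0,1] = -(-2.3)/(-4.4) = -0.5227; later rows by forward substitution.
  T[0,:] = [+0.0000  -0.5227  +0.8182]
  T[1,:] = [+0.0000  -0.6053  +1.1579]
  T[2,:] = [+0.0000  -0.8513  +1.5781]
|roots of det(T-λI)|: 0.9404, 0.0325, 0.0000.
spectral radius ρ = 0.9404; 0.9404 < 1, so it converges for any x₀.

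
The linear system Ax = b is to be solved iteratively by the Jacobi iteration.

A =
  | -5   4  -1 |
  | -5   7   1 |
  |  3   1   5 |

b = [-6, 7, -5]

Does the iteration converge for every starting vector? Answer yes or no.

Write A = D+L+U with D = diag(-5, 7, 5).
Jacobi T = -D⁻¹(L+U): T[0,2] = -(-1)/(-5) = -0.2000; T[0,0] = 0.
  T[0,:] = [+0.0000, +0.8000, -0.2000]
  T[1,:] = [+0.7143, +0.0000, -0.1429]
  T[2,:] = [-0.6000, -0.2000, +0.0000]
|λ(T)| sorted: 0.9093, 0.7707, 0.1386.
spectral radius ρ = 0.9093; 0.9093 < 1 ⇒ converges.

yes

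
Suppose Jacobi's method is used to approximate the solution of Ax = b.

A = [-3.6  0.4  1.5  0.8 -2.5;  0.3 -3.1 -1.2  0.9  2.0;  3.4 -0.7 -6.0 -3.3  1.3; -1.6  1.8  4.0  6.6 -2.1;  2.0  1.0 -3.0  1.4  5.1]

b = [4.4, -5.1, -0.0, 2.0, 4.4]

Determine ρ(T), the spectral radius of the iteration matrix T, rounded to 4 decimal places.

Split A = D + L + U, D = diag(-3.6, -3.1, -6, 6.6, 5.1).
Jacobi: T = -D⁻¹(L+U), T[1,3] = -(0.9)/(-3.1) = +0.2903; T[1,1] = 0.
  T[0,:] = [+0.0000 +0.1111 +0.4167 +0.2222 -0.6944]
  T[1,:] = [+0.0968 +0.0000 -0.3871 +0.2903 +0.6452]
  T[2,:] = [+0.5667 -0.1167 +0.0000 -0.5500 +0.2167]
  T[3,:] = [+0.2424 -0.2727 -0.6061 +0.0000 +0.3182]
  T[4,:] = [-0.3922 -0.1961 +0.5882 -0.2745 +0.0000]
|eigenvalues of T|: 1.1709, 0.6072, 0.6072, 0.3428, 0.3428.
spectral radius ρ = 1.1709; 1.1709 > 1, so it fails to converge.

1.1709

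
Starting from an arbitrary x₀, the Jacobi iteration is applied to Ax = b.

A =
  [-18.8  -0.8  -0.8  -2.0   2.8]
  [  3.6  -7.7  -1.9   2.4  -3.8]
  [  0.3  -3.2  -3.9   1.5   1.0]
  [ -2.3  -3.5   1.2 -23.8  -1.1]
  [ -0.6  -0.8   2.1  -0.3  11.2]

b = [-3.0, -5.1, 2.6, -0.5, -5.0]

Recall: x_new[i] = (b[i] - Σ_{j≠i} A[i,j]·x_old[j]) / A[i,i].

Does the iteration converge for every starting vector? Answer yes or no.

yes

A = D + L + U where D = diag(-18.8, -7.7, -3.9, -23.8, 11.2).
T_J = -D⁻¹(L+U): T[1,2] = -(-1.9)/(-7.7) = -0.2468; T[1,1] = 0.
  T[0,:] = [+0.0000 -0.0426 -0.0426 -0.1064 +0.1489]
  T[1,:] = [+0.4675 +0.0000 -0.2468 +0.3117 -0.4935]
  T[2,:] = [+0.0769 -0.8205 +0.0000 +0.3846 +0.2564]
  T[3,:] = [-0.0966 -0.1471 +0.0504 +0.0000 -0.0462]
  T[4,:] = [+0.0536 +0.0714 -0.1875 +0.0268 +0.0000]
|roots of det(T-λI)|: 0.4125, 0.3274, 0.3274, 0.2098, 0.1750.
spectral radius ρ = 0.4125; 0.4125 < 1: convergent.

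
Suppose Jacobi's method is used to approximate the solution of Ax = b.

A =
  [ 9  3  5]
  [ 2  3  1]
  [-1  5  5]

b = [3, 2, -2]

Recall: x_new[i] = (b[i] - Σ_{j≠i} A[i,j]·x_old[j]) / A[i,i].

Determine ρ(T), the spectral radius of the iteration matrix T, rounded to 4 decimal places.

0.9095

Diagonal D = diag(9, 3, 5); L, U strict lower/upper.
Jacobi T = -D⁻¹(L+U): T[2,1] = -(5)/(5) = -1.0000; T[2,2] = 0.
  T[0,:] = [+0.0000 -0.3333 -0.5556]
  T[1,:] = [-0.6667 +0.0000 -0.3333]
  T[2,:] = [+0.2000 -1.0000 +0.0000]
moduli |λ_i(T)| = 0.9095, 0.6187, 0.6187.
ρ(T) = max|λ| = 0.9095; 0.9095 < 1, so it converges for any x₀.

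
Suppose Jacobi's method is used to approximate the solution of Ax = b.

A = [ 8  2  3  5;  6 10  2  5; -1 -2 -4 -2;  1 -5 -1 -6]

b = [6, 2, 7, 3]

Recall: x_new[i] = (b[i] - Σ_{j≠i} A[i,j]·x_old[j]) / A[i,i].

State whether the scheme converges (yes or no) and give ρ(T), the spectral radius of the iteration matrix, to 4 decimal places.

Split A = D + L + U, D = diag(8, 10, -4, -6).
Jacobi: T = -D⁻¹(L+U), T[2,3] = -(-2)/(-4) = -0.5000; T[2,2] = 0.
  T[0,:] = [+0.0000, -0.2500, -0.3750, -0.6250]
  T[1,:] = [-0.6000, +0.0000, -0.2000, -0.5000]
  T[2,:] = [-0.2500, -0.5000, +0.0000, -0.5000]
  T[3,:] = [+0.1667, -0.8333, -0.1667, +0.0000]
eigenvalue magnitudes: 1.1343, 0.5623, 0.5623, 0.2657.
spectral radius ρ = 1.1343; 1.1343 > 1 ⇒ diverges.

no, ρ = 1.1343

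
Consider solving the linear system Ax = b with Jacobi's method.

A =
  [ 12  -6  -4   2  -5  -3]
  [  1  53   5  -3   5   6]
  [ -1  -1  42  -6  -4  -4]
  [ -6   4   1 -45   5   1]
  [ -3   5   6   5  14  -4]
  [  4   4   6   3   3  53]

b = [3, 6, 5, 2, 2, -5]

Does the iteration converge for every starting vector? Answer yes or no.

A = D + L + U where D = diag(12, 53, 42, -45, 14, 53).
Jacobi: T = -D⁻¹(L+U), T[1,2] = -(5)/(53) = -0.0943; T[1,1] = 0.
  T[0,:] = [+0.0000 +0.5000 +0.3333 -0.1667 +0.4167 +0.2500]
  T[1,:] = [-0.0189 +0.0000 -0.0943 +0.0566 -0.0943 -0.1132]
  T[2,:] = [+0.0238 +0.0238 +0.0000 +0.1429 +0.0952 +0.0952]
  T[3,:] = [-0.1333 +0.0889 +0.0222 +0.0000 +0.1111 +0.0222]
  T[4,:] = [+0.2143 -0.3571 -0.4286 -0.3571 +0.0000 +0.2857]
  T[5,:] = [-0.0755 -0.0755 -0.1132 -0.0566 -0.0566 +0.0000]
moduli |λ_i(T)| = 0.3837, 0.2743, 0.2743, 0.2188, 0.0914, 0.0914.
ρ(T) = max|λ| = 0.3837; 0.3837 < 1, so it converges for any x₀.

yes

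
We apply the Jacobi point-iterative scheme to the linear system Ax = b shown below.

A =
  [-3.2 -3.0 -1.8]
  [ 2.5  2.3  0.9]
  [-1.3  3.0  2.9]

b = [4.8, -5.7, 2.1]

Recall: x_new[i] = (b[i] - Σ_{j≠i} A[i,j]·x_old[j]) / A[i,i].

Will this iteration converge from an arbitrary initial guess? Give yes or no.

no

Let D = diag(-3.2, 2.3, 2.9); L, U the strict triangles.
Jacobi: T = -D⁻¹(L+U), T[2,0] = -(-1.3)/(2.9) = +0.4483; T[2,2] = 0.
  T[0,:] = [+0.0000  -0.9375  -0.5625]
  T[1,:] = [-1.0870  +0.0000  -0.3913]
  T[2,:] = [+0.4483  -1.0345  +0.0000]
|λ(T)| sorted: 1.2441, 0.7258, 0.5183.
ρ = 1.2441; 1.2441 > 1: divergent.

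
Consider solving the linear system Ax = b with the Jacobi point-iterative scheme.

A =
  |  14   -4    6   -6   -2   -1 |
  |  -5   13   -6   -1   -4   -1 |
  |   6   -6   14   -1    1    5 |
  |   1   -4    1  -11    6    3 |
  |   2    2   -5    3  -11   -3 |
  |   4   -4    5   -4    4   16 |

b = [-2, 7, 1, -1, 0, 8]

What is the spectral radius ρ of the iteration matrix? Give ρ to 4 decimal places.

Split A = D + L + U, D = diag(14, 13, 14, -11, -11, 16).
T_J = -D⁻¹(L+U): T[5,2] = -(5)/(16) = -0.3125; T[5,5] = 0.
  T[0,:] = [+0.0000, +0.2857, -0.4286, +0.4286, +0.1429, +0.0714]
  T[1,:] = [+0.3846, +0.0000, +0.4615, +0.0769, +0.3077, +0.0769]
  T[2,:] = [-0.4286, +0.4286, +0.0000, +0.0714, -0.0714, -0.3571]
  T[3,:] = [+0.0909, -0.3636, +0.0909, +0.0000, +0.5455, +0.2727]
  T[4,:] = [+0.1818, +0.1818, -0.4545, +0.2727, +0.0000, -0.2727]
  T[5,:] = [-0.2500, +0.2500, -0.3125, +0.2500, -0.2500, +0.0000]
eigenvalue magnitudes: 1.1895, 0.6026, 0.6026, 0.2311, 0.2311, 0.1965.
ρ = 1.1895; 1.1895 > 1: divergent.

1.1895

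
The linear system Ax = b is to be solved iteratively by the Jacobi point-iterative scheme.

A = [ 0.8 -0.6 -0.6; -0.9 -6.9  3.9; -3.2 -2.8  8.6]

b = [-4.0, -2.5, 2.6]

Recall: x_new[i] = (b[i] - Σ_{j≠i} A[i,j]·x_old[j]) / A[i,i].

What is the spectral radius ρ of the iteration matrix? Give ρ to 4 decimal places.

Split A = D + L + U, D = diag(0.8, -6.9, 8.6).
T_J = -D⁻¹(L+U): T[2,1] = -(-2.8)/(8.6) = +0.3256; T[2,2] = 0.
  T[0,:] = [+0.0000, +0.7500, +0.7500]
  T[1,:] = [-0.1304, +0.0000, +0.5652]
  T[2,:] = [+0.3721, +0.3256, +0.0000]
|eigenvalues of T|: 0.7328, 0.4145, 0.4145.
spectral radius ρ = 0.7328; 0.7328 < 1: convergent.

0.7328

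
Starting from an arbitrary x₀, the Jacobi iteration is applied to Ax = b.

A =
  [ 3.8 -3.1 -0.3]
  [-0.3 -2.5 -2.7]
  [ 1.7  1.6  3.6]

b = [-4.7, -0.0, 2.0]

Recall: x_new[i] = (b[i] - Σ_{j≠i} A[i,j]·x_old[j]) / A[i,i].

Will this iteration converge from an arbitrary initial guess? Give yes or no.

yes

Let D = diag(3.8, -2.5, 3.6); L, U the strict triangles.
Jacobi: T = -D⁻¹(L+U), T[2,0] = -(1.7)/(3.6) = -0.4722; T[2,2] = 0.
  T[0,:] = [+0.0000  +0.8158  +0.0789]
  T[1,:] = [-0.1200  +0.0000  -1.0800]
  T[2,:] = [-0.4722  -0.4444  +0.0000]
eigenvalue magnitudes: 0.9008, 0.6831, 0.6831.
ρ = 0.9008; 0.9008 < 1: convergent.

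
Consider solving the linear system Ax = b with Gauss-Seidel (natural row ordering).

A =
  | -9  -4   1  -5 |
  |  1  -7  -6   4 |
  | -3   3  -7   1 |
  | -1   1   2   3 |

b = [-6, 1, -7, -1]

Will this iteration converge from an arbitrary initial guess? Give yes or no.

Let D = diag(-9, -7, -7, 3); L, U the strict triangles.
Gauss-Seidel: T = -(D+L)⁻¹U, row 0 first, T[0,1] = -(-4)/(-9) = -0.4444; later rows by forward substitution.
  T[0,:] = [+0.0000, -0.4444, +0.1111, -0.5556]
  T[1,:] = [+0.0000, -0.0635, -0.8413, +0.4921]
  T[2,:] = [+0.0000, +0.1633, -0.4082, +0.5918]
  T[3,:] = [+0.0000, -0.2358, +0.5896, -0.7438]
|eigenvalues of T|: 0.8670, 0.4007, 0.0522, 0.0000.
spectral radius ρ = 0.8670; 0.8670 < 1, so it converges for any x₀.

yes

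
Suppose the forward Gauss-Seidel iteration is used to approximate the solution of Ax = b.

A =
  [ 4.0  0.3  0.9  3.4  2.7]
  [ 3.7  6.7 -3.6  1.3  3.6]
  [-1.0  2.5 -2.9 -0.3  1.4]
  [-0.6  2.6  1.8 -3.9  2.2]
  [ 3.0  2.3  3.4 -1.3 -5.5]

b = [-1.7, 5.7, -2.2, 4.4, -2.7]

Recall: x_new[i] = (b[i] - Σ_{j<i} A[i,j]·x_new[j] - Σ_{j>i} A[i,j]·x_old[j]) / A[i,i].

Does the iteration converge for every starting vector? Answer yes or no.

A = D + L + U where D = diag(4, 6.7, -2.9, -3.9, -5.5).
T_GS = -(D+L)⁻¹U: row 0 first, T[0,1] = -(0.3)/(4) = -0.0750; later rows by forward substitution.
  T[0,:] = [+0.0000 -0.0750 -0.2250 -0.8500 -0.6750]
  T[1,:] = [+0.0000 +0.0414 +0.6616 +0.2754 -0.1646]
  T[2,:] = [+0.0000 +0.0616 +0.6479 +0.4270 +0.5737]
  T[3,:] = [+0.0000 +0.0676 +0.7747 +0.5114 +0.8230]
  T[4,:] = [+0.0000 -0.0015 +0.3713 -0.2054 -0.2769]
|λ(T)| sorted: 1.2567, 0.2089, 0.0699, 0.0699, 0.0000.
spectral radius ρ = 1.2567; 1.2567 > 1, so it fails to converge.

no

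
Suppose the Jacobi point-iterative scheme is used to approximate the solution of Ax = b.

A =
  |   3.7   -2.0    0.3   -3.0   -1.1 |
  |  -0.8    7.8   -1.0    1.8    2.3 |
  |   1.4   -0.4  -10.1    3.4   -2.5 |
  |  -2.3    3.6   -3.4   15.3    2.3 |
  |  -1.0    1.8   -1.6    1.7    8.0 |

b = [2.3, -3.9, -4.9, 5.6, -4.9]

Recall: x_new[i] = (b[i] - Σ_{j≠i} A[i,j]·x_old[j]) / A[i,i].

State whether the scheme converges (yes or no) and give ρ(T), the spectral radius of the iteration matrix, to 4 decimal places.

yes, ρ = 0.6737

A = D + L + U where D = diag(3.7, 7.8, -10.1, 15.3, 8).
T_J = -D⁻¹(L+U): T[3,4] = -(2.3)/(15.3) = -0.1503; T[3,3] = 0.
  T[0,:] = [+0.0000  +0.5405  -0.0811  +0.8108  +0.2973]
  T[1,:] = [+0.1026  +0.0000  +0.1282  -0.2308  -0.2949]
  T[2,:] = [+0.1386  -0.0396  +0.0000  +0.3366  -0.2475]
  T[3,:] = [+0.1503  -0.2353  +0.2222  +0.0000  -0.1503]
  T[4,:] = [+0.1250  -0.2250  +0.2000  -0.2125  +0.0000]
|roots of det(T-λI)|: 0.6737, 0.4490, 0.2272, 0.1513, 0.1488.
spectral radius ρ = 0.6737; 0.6737 < 1, so it converges for any x₀.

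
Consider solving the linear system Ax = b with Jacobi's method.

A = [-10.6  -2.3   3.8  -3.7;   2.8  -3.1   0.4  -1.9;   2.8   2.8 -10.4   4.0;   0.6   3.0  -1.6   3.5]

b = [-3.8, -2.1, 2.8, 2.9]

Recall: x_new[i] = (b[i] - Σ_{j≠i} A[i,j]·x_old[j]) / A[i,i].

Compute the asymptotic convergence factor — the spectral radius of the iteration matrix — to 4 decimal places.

0.8282

Diagonal D = diag(-10.6, -3.1, -10.4, 3.5); L, U strict lower/upper.
Jacobi: T = -D⁻¹(L+U), T[1,0] = -(2.8)/(-3.1) = +0.9032; T[1,1] = 0.
  T[0,:] = [+0.0000 -0.2170 +0.3585 -0.3491]
  T[1,:] = [+0.9032 +0.0000 +0.1290 -0.6129]
  T[2,:] = [+0.2692 +0.2692 +0.0000 +0.3846]
  T[3,:] = [-0.1714 -0.8571 +0.4571 +0.0000]
eigenvalue magnitudes: 0.8282, 0.6471, 0.6471, 0.3608.
ρ(T) = max|λ| = 0.8282; 0.8282 < 1: convergent.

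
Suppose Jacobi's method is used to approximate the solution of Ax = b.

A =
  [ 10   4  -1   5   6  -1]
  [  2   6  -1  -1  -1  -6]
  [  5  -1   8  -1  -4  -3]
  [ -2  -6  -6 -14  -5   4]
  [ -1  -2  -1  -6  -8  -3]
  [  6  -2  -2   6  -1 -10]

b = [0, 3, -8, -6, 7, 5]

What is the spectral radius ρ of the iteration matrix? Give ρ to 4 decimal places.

1.1442

Diagonal D = diag(10, 6, 8, -14, -8, -10); L, U strict lower/upper.
T_J = -D⁻¹(L+U): T[5,3] = -(6)/(-10) = +0.6000; T[5,5] = 0.
  T[0,:] = [+0.0000 -0.4000 +0.1000 -0.5000 -0.6000 +0.1000]
  T[1,:] = [-0.3333 +0.0000 +0.1667 +0.1667 +0.1667 +1.0000]
  T[2,:] = [-0.6250 +0.1250 +0.0000 +0.1250 +0.5000 +0.3750]
  T[3,:] = [-0.1429 -0.4286 -0.4286 +0.0000 -0.3571 +0.2857]
  T[4,:] = [-0.1250 -0.2500 -0.1250 -0.7500 +0.0000 -0.3750]
  T[5,:] = [+0.6000 -0.2000 -0.2000 +0.6000 -0.1000 +0.0000]
moduli |λ_i(T)| = 1.1442, 0.8118, 0.8118, 0.7577, 0.2344, 0.2344.
ρ(T) = max|λ| = 1.1442; 1.1442 > 1 ⇒ diverges.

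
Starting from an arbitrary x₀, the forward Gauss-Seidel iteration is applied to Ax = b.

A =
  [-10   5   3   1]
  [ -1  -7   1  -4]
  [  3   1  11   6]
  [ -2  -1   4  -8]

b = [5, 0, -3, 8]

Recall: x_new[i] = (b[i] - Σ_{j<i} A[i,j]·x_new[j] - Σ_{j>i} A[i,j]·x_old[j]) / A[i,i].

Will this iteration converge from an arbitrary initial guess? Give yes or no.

yes

A = D + L + U where D = diag(-10, -7, 11, -8).
T_GS = -(D+L)⁻¹U: row 0 first, T[0,1] = -(5)/(-10) = +0.5000; later rows by forward substitution.
  T[0,:] = [+0.0000  +0.5000  +0.3000  +0.1000]
  T[1,:] = [+0.0000  -0.0714  +0.1000  -0.5857]
  T[2,:] = [+0.0000  -0.1299  -0.0909  -0.5195]
  T[3,:] = [+0.0000  -0.1810  -0.1330  -0.2115]
|roots of det(T-λI)|: 0.5595, 0.2541, 0.0685, 0.0000.
ρ = 0.5595; 0.5595 < 1, so it converges for any x₀.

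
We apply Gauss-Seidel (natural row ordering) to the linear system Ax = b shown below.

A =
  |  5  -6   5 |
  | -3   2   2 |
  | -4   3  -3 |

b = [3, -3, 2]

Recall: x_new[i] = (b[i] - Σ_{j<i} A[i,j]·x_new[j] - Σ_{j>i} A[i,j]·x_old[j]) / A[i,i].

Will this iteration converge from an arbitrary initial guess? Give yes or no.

no

A = D + L + U where D = diag(5, 2, -3).
GS T = -(D+L)⁻¹U: row 0 first, T[0,2] = -(5)/(5) = -1.0000; later rows by forward substitution.
  T[0,:] = [+0.0000  +1.2000  -1.0000]
  T[1,:] = [+0.0000  +1.8000  -2.5000]
  T[2,:] = [+0.0000  +0.2000  -1.1667]
moduli |λ_i(T)| = 1.6206, 0.9873, 0.0000.
spectral radius ρ = 1.6206; 1.6206 > 1, so it fails to converge.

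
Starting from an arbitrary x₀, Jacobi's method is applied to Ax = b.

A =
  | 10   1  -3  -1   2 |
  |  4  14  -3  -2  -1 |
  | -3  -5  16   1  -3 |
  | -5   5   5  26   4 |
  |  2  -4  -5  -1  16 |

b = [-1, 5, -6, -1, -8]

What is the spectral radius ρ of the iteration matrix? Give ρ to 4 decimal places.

Diagonal D = diag(10, 14, 16, 26, 16); L, U strict lower/upper.
T_J = -D⁻¹(L+U): T[1,3] = -(-2)/(14) = +0.1429; T[1,1] = 0.
  T[0,:] = [+0.0000  -0.1000  +0.3000  +0.1000  -0.2000]
  T[1,:] = [-0.2857  +0.0000  +0.2143  +0.1429  +0.0714]
  T[2,:] = [+0.1875  +0.3125  +0.0000  -0.0625  +0.1875]
  T[3,:] = [+0.1923  -0.1923  -0.1923  +0.0000  -0.1538]
  T[4,:] = [-0.1250  +0.2500  +0.3125  +0.0625  +0.0000]
|eigenvalues of T|: 0.5414, 0.3660, 0.2088, 0.1254, 0.0921.
spectral radius ρ = 0.5414; 0.5414 < 1: convergent.

0.5414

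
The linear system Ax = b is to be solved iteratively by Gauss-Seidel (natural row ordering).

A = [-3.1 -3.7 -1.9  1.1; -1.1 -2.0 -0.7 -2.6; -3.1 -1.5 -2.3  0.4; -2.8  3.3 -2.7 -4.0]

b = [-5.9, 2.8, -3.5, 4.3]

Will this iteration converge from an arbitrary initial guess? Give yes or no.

no

Let D = diag(-3.1, -2, -2.3, -4); L, U the strict triangles.
T_GS = -(D+L)⁻¹U: row 0 first, T[0,3] = -(1.1)/(-3.1) = +0.3548; later rows by forward substitution.
  T[0,:] = [+0.0000  -1.1935  -0.6129  +0.3548]
  T[1,:] = [+0.0000  +0.6565  -0.0129  -1.4952]
  T[2,:] = [+0.0000  +1.1806  +0.8345  +0.6708]
  T[3,:] = [+0.0000  +0.5802  -0.1449  -1.9347]
eigenvalue magnitudes: 1.4226, 0.9409, 0.0380, 0.0000.
spectral radius ρ = 1.4226; 1.4226 > 1: divergent.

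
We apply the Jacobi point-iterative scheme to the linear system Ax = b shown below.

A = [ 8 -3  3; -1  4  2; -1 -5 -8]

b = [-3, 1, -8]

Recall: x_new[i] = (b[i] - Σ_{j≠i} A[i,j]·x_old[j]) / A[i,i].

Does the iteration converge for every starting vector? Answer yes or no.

Split A = D + L + U, D = diag(8, 4, -8).
Jacobi: T = -D⁻¹(L+U), T[0,1] = -(-3)/(8) = +0.3750; T[0,0] = 0.
  T[0,:] = [+0.0000 +0.3750 -0.3750]
  T[1,:] = [+0.2500 +0.0000 -0.5000]
  T[2,:] = [-0.1250 -0.6250 +0.0000]
|eigenvalues of T|: 0.7500, 0.5518, 0.1982.
ρ(T) = max|λ| = 0.7500; 0.7500 < 1 ⇒ converges.

yes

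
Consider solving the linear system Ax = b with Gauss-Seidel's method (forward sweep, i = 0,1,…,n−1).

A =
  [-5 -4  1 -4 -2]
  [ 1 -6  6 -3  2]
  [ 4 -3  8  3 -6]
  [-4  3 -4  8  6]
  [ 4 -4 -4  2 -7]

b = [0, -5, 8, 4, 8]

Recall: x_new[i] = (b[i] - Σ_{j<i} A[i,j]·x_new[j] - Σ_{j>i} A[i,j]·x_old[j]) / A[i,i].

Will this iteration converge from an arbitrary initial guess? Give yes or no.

Diagonal D = diag(-5, -6, 8, 8, -7); L, U strict lower/upper.
Gauss-Seidel: T = -(D+L)⁻¹U, row 0 first, T[0,3] = -(-4)/(-5) = -0.8000; later rows by forward substitution.
  T[0,:] = [+0.0000, -0.8000, +0.2000, -0.8000, -0.4000]
  T[1,:] = [+0.0000, -0.1333, +1.0333, -0.6333, +0.2667]
  T[2,:] = [+0.0000, +0.3500, +0.2875, -0.2125, +1.0500]
  T[3,:] = [+0.0000, -0.1750, -0.1437, -0.2688, -0.5250]
  T[4,:] = [+0.0000, -0.6310, -0.6815, -0.0506, -1.1310]
eigenvalue magnitudes: 1.1858, 0.6268, 0.6268, 0.2760, 0.0000.
ρ = 1.1858; 1.1858 > 1: divergent.

no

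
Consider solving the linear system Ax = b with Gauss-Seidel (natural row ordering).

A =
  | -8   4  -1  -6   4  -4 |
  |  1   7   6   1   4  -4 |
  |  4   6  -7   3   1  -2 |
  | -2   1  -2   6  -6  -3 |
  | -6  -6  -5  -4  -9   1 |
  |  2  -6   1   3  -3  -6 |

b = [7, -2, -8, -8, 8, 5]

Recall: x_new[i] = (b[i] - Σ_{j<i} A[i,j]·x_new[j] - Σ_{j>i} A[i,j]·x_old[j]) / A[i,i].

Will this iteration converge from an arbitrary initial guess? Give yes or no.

no

Let D = diag(-8, 7, -7, 6, -9, -6); L, U the strict triangles.
GS T = -(D+L)⁻¹U: row 0 first, T[0,4] = -(4)/(-8) = +0.5000; later rows by forward substitution.
  T[0,:] = [+0.0000, +0.5000, -0.1250, -0.7500, +0.5000, -0.5000]
  T[1,:] = [+0.0000, -0.0714, -0.8393, -0.0357, -0.6429, +0.6429]
  T[2,:] = [+0.0000, +0.2245, -0.7908, -0.0306, -0.1224, -0.0204]
  T[3,:] = [+0.0000, +0.2534, -0.1654, -0.2543, +1.2330, +0.2194]
  T[4,:] = [+0.0000, -0.5231, +1.1557, +0.6538, -0.3847, -0.0703]
  T[5,:] = [+0.0000, +0.6637, +0.0053, -0.6734, +1.5980, -0.6681]
|roots of det(T-λI)|: 1.6942, 0.7366, 0.7366, 0.5730, 0.0129, 0.0000.
ρ(T) = max|λ| = 1.6942; 1.6942 > 1 ⇒ diverges.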